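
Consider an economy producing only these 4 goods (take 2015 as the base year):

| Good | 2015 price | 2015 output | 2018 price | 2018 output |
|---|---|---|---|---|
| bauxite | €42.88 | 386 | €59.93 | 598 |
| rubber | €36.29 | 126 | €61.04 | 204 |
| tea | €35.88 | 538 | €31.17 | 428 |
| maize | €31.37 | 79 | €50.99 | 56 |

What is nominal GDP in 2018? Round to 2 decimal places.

€64486.50

Nominal GDP 2018 = Σ (p_2018 × q_2018) = 59.93·598 + 61.04·204 + 31.17·428 + 50.99·56 = 64486.50.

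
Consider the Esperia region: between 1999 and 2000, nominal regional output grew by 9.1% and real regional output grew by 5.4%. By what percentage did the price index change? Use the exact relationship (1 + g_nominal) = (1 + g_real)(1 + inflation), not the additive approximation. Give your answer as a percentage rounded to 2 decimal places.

3.51%

(1 + g_nom) = (1 + g_real)(1 + π), so π = 1.0910 / 1.0540 − 1 = 0.03510.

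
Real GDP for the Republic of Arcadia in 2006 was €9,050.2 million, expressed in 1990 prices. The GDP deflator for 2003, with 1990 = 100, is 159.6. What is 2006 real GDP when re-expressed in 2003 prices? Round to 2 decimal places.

Real GDP in 2003 prices = Real GDP in 1990 prices × (P_2003/P_1990) = 9050.2 × 1.596 = 14444.12.

€14,444.12 million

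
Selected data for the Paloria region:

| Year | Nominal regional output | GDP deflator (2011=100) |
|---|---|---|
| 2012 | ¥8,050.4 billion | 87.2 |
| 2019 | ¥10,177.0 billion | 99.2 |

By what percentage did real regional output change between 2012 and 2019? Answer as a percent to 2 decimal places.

Deflate each year: 2012 → 8050.4/0.872 = 9232.11; 2019 → 10177.0/0.992 = 10259.07.
So real regional output changed by 10259.07/9232.11 − 1 = 0.1112, i.e. 11.12%.

11.12%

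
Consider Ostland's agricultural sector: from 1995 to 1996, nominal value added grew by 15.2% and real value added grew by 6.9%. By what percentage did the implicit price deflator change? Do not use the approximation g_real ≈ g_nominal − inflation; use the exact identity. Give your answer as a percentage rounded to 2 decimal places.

(1 + g_nom) = (1 + g_real)(1 + π), so π = 1.1520 / 1.0690 − 1 = 0.07764.

7.76%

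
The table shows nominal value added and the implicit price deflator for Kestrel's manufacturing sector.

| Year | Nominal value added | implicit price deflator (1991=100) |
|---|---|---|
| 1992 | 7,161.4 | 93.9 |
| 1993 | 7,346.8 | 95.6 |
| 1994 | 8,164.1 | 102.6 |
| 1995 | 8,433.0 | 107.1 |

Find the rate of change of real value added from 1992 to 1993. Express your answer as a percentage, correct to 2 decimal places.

0.76%

Real value added 1992 = 7161.4/0.939 = 7626.62.
Real value added 1993 = 7346.8/0.956 = 7684.94.
Change = 7684.94/7626.62 − 1 = 0.0076.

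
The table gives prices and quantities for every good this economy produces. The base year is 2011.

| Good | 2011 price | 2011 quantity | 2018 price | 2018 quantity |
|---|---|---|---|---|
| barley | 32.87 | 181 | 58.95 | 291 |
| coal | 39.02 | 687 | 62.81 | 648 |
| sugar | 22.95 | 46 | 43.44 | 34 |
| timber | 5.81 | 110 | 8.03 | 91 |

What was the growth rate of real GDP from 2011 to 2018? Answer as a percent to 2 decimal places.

4.96%

Real GDP 2011 = Nominal GDP 2011 = 32.87·181 + 39.02·687 + 22.95·46 + 5.81·110 = 34451.01.
Real GDP 2018 (at 2011 prices) = 32.87·291 + 39.02·648 + 22.95·34 + 5.81·91 = 36159.14.
Real growth = 36159.14/34451.01 − 1 = 0.0496.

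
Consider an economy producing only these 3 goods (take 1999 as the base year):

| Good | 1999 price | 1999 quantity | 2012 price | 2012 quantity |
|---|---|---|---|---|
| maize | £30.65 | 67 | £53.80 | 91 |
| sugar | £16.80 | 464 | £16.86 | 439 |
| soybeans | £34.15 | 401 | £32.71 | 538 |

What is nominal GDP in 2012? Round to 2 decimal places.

Nominal GDP 2012 = Σ (p_2012 × q_2012) = 53.80·91 + 16.86·439 + 32.71·538 = 29895.32.

£29895.32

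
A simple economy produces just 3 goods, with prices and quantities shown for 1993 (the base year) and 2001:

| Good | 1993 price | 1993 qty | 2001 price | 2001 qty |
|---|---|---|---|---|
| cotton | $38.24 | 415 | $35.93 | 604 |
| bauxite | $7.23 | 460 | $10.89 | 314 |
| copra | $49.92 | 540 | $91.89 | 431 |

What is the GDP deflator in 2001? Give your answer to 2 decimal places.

Nominal GDP 2001 = 35.93·604 + 10.89·314 + 91.89·431 = 64725.77.
Real GDP 2001 (at 1993 prices) = 38.24·604 + 7.23·314 + 49.92·431 = 46882.70.
Deflator = Nominal/Real × 100 = 64725.77/46882.70 × 100 = 138.059.

138.06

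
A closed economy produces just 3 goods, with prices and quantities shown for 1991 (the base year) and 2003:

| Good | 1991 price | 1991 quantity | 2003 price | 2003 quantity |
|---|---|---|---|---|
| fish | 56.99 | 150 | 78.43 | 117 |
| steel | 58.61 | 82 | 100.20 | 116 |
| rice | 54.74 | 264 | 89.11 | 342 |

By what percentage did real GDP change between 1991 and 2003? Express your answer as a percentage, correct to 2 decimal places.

15.76%

Real GDP 1991 = Nominal GDP 1991 = 56.99·150 + 58.61·82 + 54.74·264 = 27805.88.
Real GDP 2003 (at 1991 prices) = 56.99·117 + 58.61·116 + 54.74·342 = 32187.67.
Real growth = 32187.67/27805.88 − 1 = 0.1576.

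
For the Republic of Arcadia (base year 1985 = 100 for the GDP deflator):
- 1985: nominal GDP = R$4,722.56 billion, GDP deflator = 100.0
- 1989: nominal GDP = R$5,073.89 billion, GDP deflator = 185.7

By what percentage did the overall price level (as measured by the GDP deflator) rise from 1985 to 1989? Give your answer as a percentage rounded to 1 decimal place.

Price-level change = 185.7 / 100.0 − 1 = 0.8570.

85.7%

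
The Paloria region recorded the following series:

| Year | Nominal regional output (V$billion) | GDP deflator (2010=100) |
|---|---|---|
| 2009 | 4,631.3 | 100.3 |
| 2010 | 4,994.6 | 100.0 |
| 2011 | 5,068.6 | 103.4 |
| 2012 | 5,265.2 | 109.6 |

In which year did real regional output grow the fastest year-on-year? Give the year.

2010

2010: real = 4994.6/1.000 = 4994.60; growth vs 2009 (4617.45) = 8.17%.
2011: real = 5068.6/1.034 = 4901.93; growth vs 2010 (4994.60) = -1.86%.
2012: real = 5265.2/1.096 = 4804.01; growth vs 2011 (4901.93) = -2.00%.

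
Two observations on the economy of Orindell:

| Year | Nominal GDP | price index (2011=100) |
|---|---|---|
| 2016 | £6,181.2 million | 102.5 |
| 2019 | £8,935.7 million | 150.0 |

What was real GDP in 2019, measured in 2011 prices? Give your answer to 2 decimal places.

£5,957.13 million

Real GDP = Nominal / (price index/100) = 8935.7 / 1.500 = 5957.13.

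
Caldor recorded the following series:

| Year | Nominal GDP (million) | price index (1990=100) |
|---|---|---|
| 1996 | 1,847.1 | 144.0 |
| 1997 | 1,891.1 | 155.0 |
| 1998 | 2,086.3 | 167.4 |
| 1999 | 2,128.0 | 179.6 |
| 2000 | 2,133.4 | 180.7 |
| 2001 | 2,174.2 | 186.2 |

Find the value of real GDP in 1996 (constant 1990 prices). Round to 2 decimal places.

Real GDP 1996 = 1847.1 / 1.440 = 1282.71.

1,282.71 million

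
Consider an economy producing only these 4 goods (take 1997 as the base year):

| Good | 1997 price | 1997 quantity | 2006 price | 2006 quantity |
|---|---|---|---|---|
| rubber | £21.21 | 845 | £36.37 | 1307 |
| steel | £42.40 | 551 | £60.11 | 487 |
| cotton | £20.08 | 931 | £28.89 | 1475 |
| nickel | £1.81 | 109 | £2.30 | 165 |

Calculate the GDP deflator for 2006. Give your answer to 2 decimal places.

Nominal GDP 2006 = 36.37·1307 + 60.11·487 + 28.89·1475 + 2.30·165 = 119801.41.
Real GDP 2006 (at 1997 prices) = 21.21·1307 + 42.40·487 + 20.08·1475 + 1.81·165 = 78286.92.
Deflator = Nominal/Real × 100 = 119801.41/78286.92 × 100 = 153.029.

153.03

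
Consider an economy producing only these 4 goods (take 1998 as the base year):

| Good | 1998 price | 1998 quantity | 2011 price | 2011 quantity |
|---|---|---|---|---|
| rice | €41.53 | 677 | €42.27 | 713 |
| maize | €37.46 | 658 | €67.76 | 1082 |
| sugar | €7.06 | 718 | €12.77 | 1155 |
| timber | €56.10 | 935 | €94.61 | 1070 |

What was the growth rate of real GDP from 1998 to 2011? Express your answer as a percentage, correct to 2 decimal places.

Real GDP 1998 = Nominal GDP 1998 = 41.53·677 + 37.46·658 + 7.06·718 + 56.10·935 = 110287.07.
Real GDP 2011 (at 1998 prices) = 41.53·713 + 37.46·1082 + 7.06·1155 + 56.10·1070 = 138323.91.
Real growth = 138323.91/110287.07 − 1 = 0.2542.

25.42%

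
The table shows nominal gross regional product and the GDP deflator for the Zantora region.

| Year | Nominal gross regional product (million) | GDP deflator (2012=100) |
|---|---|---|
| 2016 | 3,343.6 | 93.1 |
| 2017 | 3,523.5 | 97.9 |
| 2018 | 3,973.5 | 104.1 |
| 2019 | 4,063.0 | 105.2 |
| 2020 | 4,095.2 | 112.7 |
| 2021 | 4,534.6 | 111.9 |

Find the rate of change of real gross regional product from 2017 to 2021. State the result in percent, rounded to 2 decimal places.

12.59%

Real gross regional product 2017 = 3523.5/0.979 = 3599.08.
Real gross regional product 2021 = 4534.6/1.119 = 4052.37.
Change = 4052.37/3599.08 − 1 = 0.1259.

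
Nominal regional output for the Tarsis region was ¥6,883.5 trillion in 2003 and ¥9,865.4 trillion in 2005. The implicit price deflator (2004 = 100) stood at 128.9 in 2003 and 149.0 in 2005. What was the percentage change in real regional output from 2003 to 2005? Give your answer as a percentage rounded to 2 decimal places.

23.99%

Real regional output 2003 = 6883.5 / 1.289 = 5340.19.
Real regional output 2005 = 9865.4 / 1.490 = 6621.07.
Real growth = 6621.07 / 5340.19 − 1 = 0.2399.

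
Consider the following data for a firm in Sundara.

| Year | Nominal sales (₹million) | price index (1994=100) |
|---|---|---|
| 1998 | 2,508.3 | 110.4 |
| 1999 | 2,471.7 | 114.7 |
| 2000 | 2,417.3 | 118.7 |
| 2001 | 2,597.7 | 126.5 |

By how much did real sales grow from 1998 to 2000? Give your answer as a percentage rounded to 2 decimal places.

-10.37%

Real sales 1998 = 2508.3/1.104 = 2272.01.
Real sales 2000 = 2417.3/1.187 = 2036.48.
Change = 2036.48/2272.01 − 1 = -0.1037.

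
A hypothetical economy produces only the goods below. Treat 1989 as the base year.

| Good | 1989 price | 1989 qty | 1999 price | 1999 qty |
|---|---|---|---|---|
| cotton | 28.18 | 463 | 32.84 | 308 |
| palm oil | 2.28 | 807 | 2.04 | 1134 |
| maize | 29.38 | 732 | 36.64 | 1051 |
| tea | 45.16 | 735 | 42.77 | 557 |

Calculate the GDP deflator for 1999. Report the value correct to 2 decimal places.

Nominal GDP 1999 = 32.84·308 + 2.04·1134 + 36.64·1051 + 42.77·557 = 74759.61.
Real GDP 1999 (at 1989 prices) = 28.18·308 + 2.28·1134 + 29.38·1051 + 45.16·557 = 67297.46.
Deflator = Nominal/Real × 100 = 74759.61/67297.46 × 100 = 111.088.

111.09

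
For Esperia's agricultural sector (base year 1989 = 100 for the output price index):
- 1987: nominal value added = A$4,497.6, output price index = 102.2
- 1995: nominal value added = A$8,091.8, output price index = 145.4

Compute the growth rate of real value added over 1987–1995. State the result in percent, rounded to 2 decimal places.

Real value added 1987 = 4497.6 / 1.022 = 4400.78.
Real value added 1995 = 8091.8 / 1.454 = 5565.20.
Real growth = 5565.20 / 4400.78 − 1 = 0.2646.

26.46%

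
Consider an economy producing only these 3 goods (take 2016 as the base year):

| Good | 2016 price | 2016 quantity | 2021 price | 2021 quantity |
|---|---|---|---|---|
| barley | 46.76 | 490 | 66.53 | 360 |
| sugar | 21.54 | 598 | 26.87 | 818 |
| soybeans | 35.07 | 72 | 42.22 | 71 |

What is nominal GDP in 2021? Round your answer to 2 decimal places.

Nominal GDP 2021 = Σ (p_2021 × q_2021) = 66.53·360 + 26.87·818 + 42.22·71 = 48928.08.

48928.08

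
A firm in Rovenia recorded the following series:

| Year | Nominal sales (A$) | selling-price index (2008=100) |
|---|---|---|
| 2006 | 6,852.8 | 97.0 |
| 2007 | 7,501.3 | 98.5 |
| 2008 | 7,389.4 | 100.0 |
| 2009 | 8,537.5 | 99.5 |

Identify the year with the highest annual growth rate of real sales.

2007: real = 7501.3/0.985 = 7615.53; growth vs 2006 (7064.74) = 7.80%.
2008: real = 7389.4/1.000 = 7389.40; growth vs 2007 (7615.53) = -2.97%.
2009: real = 8537.5/0.995 = 8580.40; growth vs 2008 (7389.40) = 16.12%.

2009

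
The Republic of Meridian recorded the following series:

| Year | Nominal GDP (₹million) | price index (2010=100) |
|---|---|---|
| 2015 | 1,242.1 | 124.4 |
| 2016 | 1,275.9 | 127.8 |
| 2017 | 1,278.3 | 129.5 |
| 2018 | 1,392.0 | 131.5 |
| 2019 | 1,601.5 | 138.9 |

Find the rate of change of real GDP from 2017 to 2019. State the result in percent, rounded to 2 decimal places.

16.81%

Real GDP 2017 = 1278.3/1.295 = 987.10.
Real GDP 2019 = 1601.5/1.389 = 1152.99.
Change = 1152.99/987.10 − 1 = 0.1681.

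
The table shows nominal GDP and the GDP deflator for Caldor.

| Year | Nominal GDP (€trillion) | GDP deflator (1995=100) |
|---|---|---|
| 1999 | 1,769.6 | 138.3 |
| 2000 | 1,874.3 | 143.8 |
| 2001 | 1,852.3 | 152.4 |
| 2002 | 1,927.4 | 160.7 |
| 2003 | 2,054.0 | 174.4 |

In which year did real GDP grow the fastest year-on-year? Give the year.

2000: real = 1874.3/1.438 = 1303.41; growth vs 1999 (1279.54) = 1.87%.
2001: real = 1852.3/1.524 = 1215.42; growth vs 2000 (1303.41) = -6.75%.
2002: real = 1927.4/1.607 = 1199.38; growth vs 2001 (1215.42) = -1.32%.
2003: real = 2054.0/1.744 = 1177.75; growth vs 2002 (1199.38) = -1.80%.

2000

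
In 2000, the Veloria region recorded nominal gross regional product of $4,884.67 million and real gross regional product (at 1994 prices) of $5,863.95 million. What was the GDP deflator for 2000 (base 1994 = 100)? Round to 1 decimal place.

83.3

GDP deflator = (Nominal / Real) × 100 = 4884.67 / 5863.95 × 100 = 83.30.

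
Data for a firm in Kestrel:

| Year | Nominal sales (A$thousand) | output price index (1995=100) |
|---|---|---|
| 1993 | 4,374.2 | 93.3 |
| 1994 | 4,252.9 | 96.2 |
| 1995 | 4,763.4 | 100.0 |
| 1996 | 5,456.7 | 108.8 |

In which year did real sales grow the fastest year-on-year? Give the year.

1994: real = 4252.9/0.962 = 4420.89; growth vs 1993 (4688.32) = -5.70%.
1995: real = 4763.4/1.000 = 4763.40; growth vs 1994 (4420.89) = 7.75%.
1996: real = 5456.7/1.088 = 5015.35; growth vs 1995 (4763.40) = 5.29%.

1995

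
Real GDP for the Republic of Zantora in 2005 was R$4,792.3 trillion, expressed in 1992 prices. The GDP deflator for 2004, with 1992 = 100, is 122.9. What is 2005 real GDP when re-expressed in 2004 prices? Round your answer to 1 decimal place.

R$5,889.7 trillion

Real GDP in 2004 prices = Real GDP in 1992 prices × (P_2004/P_1992) = 4792.3 × 1.229 = 5889.74.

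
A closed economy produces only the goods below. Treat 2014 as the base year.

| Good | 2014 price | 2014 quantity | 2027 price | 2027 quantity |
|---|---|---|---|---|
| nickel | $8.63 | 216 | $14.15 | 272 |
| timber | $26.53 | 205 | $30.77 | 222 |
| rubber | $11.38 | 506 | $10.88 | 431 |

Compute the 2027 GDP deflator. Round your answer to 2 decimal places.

Nominal GDP 2027 = 14.15·272 + 30.77·222 + 10.88·431 = 15369.02.
Real GDP 2027 (at 2014 prices) = 8.63·272 + 26.53·222 + 11.38·431 = 13141.80.
Deflator = Nominal/Real × 100 = 15369.02/13141.80 × 100 = 116.948.

116.95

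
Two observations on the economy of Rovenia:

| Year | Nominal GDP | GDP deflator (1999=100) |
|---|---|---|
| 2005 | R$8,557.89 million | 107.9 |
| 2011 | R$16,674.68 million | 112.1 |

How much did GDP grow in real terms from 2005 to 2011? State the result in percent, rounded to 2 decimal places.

Deflate each year: 2005 → 8557.89/1.079 = 7931.32; 2011 → 16674.68/1.121 = 14874.83.
So real GDP changed by 14874.83/7931.32 − 1 = 0.8755, i.e. 87.55%.

87.55%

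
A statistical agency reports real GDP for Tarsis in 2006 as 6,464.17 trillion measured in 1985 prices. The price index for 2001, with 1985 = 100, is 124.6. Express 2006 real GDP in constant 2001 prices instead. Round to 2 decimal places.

8,054.36 trillion

Real GDP in 2001 prices = Real GDP in 1985 prices × (P_2001/P_1985) = 6464.17 × 1.246 = 8054.36.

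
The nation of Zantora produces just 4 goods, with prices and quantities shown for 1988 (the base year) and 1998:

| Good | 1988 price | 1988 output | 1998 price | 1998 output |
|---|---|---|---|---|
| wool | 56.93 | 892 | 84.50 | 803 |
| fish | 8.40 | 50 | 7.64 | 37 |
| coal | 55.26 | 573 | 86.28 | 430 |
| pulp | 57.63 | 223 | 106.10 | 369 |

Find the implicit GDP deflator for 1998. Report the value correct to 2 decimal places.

Nominal GDP 1998 = 84.50·803 + 7.64·37 + 86.28·430 + 106.10·369 = 144387.48.
Real GDP 1998 (at 1988 prices) = 56.93·803 + 8.40·37 + 55.26·430 + 57.63·369 = 91052.86.
Deflator = Nominal/Real × 100 = 144387.48/91052.86 × 100 = 158.575.

158.58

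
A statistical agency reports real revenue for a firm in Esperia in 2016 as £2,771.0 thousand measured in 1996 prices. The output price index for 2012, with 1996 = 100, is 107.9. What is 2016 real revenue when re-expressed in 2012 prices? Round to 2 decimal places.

£2,989.91 thousand

Real revenue in 2012 prices = Real revenue in 1996 prices × (P_2012/P_1996) = 2771.0 × 1.079 = 2989.91.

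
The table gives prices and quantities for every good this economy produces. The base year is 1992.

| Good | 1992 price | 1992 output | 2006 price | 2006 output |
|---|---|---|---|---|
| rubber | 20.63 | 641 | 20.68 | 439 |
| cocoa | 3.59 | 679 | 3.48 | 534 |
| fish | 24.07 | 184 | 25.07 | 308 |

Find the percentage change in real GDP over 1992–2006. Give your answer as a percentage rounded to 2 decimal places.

-8.48%

Real GDP 1992 = Nominal GDP 1992 = 20.63·641 + 3.59·679 + 24.07·184 = 20090.32.
Real GDP 2006 (at 1992 prices) = 20.63·439 + 3.59·534 + 24.07·308 = 18387.19.
Real growth = 18387.19/20090.32 − 1 = -0.0848.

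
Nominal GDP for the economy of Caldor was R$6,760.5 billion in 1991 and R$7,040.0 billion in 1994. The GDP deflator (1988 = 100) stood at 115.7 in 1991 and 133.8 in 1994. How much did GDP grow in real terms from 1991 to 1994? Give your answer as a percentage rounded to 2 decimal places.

-9.95%

Deflate each year: 1991 → 6760.5/1.157 = 5843.13; 1994 → 7040.0/1.338 = 5261.58.
So real GDP changed by 5261.58/5843.13 − 1 = -0.0995, i.e. -9.95%.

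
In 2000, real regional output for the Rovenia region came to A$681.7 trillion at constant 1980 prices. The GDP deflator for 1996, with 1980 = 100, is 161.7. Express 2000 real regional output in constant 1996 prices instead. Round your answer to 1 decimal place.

Real regional output in 1996 prices = Real regional output in 1980 prices × (P_1996/P_1980) = 681.7 × 1.617 = 1102.31.

A$1,102.3 trillion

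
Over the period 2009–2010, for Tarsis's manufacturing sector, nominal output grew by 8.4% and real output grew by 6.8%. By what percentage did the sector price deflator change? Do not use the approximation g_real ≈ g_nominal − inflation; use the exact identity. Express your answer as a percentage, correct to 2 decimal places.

1.50%

(1 + g_nom) = (1 + g_real)(1 + π), so π = 1.0840 / 1.0680 − 1 = 0.01498.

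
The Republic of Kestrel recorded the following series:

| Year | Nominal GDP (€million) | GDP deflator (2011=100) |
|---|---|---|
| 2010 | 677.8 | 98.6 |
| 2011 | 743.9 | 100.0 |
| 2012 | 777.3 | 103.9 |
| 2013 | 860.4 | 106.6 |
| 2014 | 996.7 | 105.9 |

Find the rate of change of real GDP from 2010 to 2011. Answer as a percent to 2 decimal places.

8.22%

Real GDP 2010 = 677.8/0.986 = 687.42.
Real GDP 2011 = 743.9/1.000 = 743.90.
Change = 743.90/687.42 − 1 = 0.0822.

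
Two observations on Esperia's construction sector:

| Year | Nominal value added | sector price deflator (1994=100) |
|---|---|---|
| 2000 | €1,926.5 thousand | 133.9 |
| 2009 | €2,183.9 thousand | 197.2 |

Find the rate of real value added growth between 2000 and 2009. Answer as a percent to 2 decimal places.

-23.03%

Deflate each year: 2000 → 1926.5/1.339 = 1438.76; 2009 → 2183.9/1.972 = 1107.45.
So real value added changed by 1107.45/1438.76 − 1 = -0.2303, i.e. -23.03%.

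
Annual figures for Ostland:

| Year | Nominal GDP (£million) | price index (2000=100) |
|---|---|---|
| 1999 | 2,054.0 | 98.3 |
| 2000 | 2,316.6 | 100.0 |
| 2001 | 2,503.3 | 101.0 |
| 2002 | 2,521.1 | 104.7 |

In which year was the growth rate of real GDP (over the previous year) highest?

2000

2000: real = 2316.6/1.000 = 2316.60; growth vs 1999 (2089.52) = 10.87%.
2001: real = 2503.3/1.010 = 2478.51; growth vs 2000 (2316.60) = 6.99%.
2002: real = 2521.1/1.047 = 2407.93; growth vs 2001 (2478.51) = -2.85%.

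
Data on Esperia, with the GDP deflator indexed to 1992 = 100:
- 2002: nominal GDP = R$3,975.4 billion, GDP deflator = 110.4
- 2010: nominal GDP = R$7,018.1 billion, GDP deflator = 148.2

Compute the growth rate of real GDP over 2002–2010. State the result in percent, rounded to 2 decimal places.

Real GDP 2002 = 3975.4 / 1.104 = 3600.91.
Real GDP 2010 = 7018.1 / 1.482 = 4735.56.
Real growth = 4735.56 / 3600.91 − 1 = 0.3151.

31.51%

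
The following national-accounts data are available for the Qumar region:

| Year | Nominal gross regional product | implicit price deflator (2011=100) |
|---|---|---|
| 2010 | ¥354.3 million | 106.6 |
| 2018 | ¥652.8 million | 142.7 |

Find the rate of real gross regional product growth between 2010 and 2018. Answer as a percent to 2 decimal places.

37.64%

Real gross regional product 2010 = 354.3 / 1.066 = 332.36.
Real gross regional product 2018 = 652.8 / 1.427 = 457.46.
Real growth = 457.46 / 332.36 − 1 = 0.3764.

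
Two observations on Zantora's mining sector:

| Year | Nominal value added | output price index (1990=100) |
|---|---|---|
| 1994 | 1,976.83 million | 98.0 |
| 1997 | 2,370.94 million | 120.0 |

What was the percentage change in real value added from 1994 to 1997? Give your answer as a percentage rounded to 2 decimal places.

Real value added 1994 = 1976.83 / 0.980 = 2017.17.
Real value added 1997 = 2370.94 / 1.200 = 1975.78.
Real growth = 1975.78 / 2017.17 − 1 = -0.0205.

-2.05%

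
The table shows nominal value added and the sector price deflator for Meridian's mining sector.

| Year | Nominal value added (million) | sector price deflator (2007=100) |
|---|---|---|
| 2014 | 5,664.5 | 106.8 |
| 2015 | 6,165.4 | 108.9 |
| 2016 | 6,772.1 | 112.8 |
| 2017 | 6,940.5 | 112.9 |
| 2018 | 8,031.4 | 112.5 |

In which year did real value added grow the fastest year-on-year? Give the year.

2018

2015: real = 6165.4/1.089 = 5661.52; growth vs 2014 (5303.84) = 6.74%.
2016: real = 6772.1/1.128 = 6003.63; growth vs 2015 (5661.52) = 6.04%.
2017: real = 6940.5/1.129 = 6147.48; growth vs 2016 (6003.63) = 2.40%.
2018: real = 8031.4/1.125 = 7139.02; growth vs 2017 (6147.48) = 16.13%.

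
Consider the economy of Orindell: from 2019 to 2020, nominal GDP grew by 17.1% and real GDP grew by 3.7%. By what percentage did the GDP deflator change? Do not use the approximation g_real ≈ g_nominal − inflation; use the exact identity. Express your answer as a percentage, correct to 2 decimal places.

12.92%

(1 + g_nom) = (1 + g_real)(1 + π), so π = 1.1710 / 1.0370 − 1 = 0.12922.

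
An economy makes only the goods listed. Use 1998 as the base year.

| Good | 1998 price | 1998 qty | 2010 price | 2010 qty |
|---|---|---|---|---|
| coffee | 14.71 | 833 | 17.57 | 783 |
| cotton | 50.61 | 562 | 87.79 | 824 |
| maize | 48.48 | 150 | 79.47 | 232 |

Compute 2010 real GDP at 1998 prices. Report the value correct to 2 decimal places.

64467.93

Real GDP 2010 = Σ (p_1998 × q_2010) = 14.71·783 + 50.61·824 + 48.48·232 = 64467.93.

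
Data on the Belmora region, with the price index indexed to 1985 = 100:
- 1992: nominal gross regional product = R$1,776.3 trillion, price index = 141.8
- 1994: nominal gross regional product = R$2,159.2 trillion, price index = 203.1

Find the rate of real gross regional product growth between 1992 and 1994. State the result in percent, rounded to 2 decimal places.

-15.13%

Deflate each year: 1992 → 1776.3/1.418 = 1252.68; 1994 → 2159.2/2.031 = 1063.12.
So real gross regional product changed by 1063.12/1252.68 − 1 = -0.1513, i.e. -15.13%.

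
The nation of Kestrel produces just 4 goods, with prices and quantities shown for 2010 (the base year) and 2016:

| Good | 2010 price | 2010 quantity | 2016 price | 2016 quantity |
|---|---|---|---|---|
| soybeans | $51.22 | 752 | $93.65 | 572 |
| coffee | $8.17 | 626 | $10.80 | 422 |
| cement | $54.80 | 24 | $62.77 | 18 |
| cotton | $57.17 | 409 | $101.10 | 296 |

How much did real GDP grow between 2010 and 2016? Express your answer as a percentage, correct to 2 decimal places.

Real GDP 2010 = Nominal GDP 2010 = 51.22·752 + 8.17·626 + 54.80·24 + 57.17·409 = 68329.59.
Real GDP 2016 (at 2010 prices) = 51.22·572 + 8.17·422 + 54.80·18 + 57.17·296 = 50654.30.
Real growth = 50654.30/68329.59 − 1 = -0.2587.

-25.87%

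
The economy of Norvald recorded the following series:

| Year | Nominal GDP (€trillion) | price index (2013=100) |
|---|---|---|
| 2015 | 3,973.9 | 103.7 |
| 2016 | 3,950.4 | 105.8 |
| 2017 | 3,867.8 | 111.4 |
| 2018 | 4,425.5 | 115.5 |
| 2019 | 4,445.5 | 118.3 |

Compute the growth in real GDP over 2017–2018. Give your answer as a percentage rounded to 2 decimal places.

Real GDP 2017 = 3867.8/1.114 = 3471.99.
Real GDP 2018 = 4425.5/1.155 = 3831.60.
Change = 3831.60/3471.99 − 1 = 0.1036.

10.36%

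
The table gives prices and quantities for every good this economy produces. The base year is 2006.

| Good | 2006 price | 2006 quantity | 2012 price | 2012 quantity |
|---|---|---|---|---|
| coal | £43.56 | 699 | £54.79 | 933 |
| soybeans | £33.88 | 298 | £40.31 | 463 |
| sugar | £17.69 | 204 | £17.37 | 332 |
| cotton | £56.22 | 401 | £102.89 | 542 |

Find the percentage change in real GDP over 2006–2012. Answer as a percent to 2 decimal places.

38.94%

Real GDP 2006 = Nominal GDP 2006 = 43.56·699 + 33.88·298 + 17.69·204 + 56.22·401 = 66697.66.
Real GDP 2012 (at 2006 prices) = 43.56·933 + 33.88·463 + 17.69·332 + 56.22·542 = 92672.24.
Real growth = 92672.24/66697.66 − 1 = 0.3894.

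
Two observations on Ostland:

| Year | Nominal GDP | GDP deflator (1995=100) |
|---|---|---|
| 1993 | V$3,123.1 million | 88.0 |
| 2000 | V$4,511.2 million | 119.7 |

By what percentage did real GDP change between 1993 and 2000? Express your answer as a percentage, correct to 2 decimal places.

Real GDP 1993 = 3123.1 / 0.880 = 3548.98.
Real GDP 2000 = 4511.2 / 1.197 = 3768.76.
Real growth = 3768.76 / 3548.98 − 1 = 0.0619.

6.19%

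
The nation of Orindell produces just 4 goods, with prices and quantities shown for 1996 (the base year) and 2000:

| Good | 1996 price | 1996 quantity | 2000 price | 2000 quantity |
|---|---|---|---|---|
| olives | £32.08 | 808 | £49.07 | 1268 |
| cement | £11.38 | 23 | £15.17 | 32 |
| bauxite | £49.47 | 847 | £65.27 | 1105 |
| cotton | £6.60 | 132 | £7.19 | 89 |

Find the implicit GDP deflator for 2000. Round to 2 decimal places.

Nominal GDP 2000 = 49.07·1268 + 15.17·32 + 65.27·1105 + 7.19·89 = 135469.46.
Real GDP 2000 (at 1996 prices) = 32.08·1268 + 11.38·32 + 49.47·1105 + 6.60·89 = 96293.35.
Deflator = Nominal/Real × 100 = 135469.46/96293.35 × 100 = 140.684.

140.68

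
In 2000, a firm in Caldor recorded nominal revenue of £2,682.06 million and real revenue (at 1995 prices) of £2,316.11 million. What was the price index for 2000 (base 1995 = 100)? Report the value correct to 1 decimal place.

price index = (Nominal / Real) × 100 = 2682.06 / 2316.11 × 100 = 115.80.

115.8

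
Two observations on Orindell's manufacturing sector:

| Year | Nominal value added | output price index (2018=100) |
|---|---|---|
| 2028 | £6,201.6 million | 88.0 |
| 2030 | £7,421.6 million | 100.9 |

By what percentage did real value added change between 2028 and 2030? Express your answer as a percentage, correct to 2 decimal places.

4.37%

Real value added 2028 = 6201.6 / 0.880 = 7047.27.
Real value added 2030 = 7421.6 / 1.009 = 7355.40.
Real growth = 7355.40 / 7047.27 − 1 = 0.0437.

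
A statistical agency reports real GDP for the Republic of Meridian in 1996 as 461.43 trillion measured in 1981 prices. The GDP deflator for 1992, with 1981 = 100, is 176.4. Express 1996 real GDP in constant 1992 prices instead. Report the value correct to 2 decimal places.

813.96 trillion

Real GDP in 1992 prices = Real GDP in 1981 prices × (P_1992/P_1981) = 461.43 × 1.764 = 813.96.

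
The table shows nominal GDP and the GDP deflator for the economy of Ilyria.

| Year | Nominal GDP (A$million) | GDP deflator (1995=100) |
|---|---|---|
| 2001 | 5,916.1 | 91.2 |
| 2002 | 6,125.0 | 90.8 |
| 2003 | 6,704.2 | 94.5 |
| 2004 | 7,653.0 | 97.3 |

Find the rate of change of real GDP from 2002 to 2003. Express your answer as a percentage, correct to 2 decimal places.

5.17%

Real GDP 2002 = 6125.0/0.908 = 6745.59.
Real GDP 2003 = 6704.2/0.945 = 7094.39.
Change = 7094.39/6745.59 − 1 = 0.0517.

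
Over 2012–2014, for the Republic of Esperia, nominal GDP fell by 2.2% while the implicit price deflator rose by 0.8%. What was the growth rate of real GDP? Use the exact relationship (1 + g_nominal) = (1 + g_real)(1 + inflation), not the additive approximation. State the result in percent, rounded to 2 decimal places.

(1 + g_nom) = (1 + g_real)(1 + π), so g_real = 0.9780 / 1.0080 − 1 = -0.02976.

-2.98%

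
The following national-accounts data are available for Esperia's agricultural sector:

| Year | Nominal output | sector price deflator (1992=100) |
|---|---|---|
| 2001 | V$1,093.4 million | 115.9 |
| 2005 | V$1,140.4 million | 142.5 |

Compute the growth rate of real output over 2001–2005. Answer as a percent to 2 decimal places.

-15.17%

Real output 2001 = 1093.4 / 1.159 = 943.40.
Real output 2005 = 1140.4 / 1.425 = 800.28.
Real growth = 800.28 / 943.40 − 1 = -0.1517.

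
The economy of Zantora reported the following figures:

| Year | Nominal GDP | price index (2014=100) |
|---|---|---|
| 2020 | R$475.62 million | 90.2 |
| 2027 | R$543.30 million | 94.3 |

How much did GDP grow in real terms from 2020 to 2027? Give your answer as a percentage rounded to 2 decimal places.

Real GDP 2020 = 475.62 / 0.902 = 527.29.
Real GDP 2027 = 543.30 / 0.943 = 576.14.
Real growth = 576.14 / 527.29 − 1 = 0.0926.

9.26%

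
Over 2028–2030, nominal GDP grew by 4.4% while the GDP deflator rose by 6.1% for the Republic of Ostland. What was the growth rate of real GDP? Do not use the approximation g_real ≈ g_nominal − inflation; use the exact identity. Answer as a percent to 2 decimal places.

-1.60%

(1 + g_nom) = (1 + g_real)(1 + π), so g_real = 1.0440 / 1.0610 − 1 = -0.01602.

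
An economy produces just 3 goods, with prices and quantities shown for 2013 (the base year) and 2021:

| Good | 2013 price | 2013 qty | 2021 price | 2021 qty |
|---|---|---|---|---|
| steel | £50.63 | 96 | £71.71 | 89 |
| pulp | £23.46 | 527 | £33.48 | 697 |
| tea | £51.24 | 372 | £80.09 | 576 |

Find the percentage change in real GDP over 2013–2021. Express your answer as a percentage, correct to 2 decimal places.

38.82%

Real GDP 2013 = Nominal GDP 2013 = 50.63·96 + 23.46·527 + 51.24·372 = 36285.18.
Real GDP 2021 (at 2013 prices) = 50.63·89 + 23.46·697 + 51.24·576 = 50371.93.
Real growth = 50371.93/36285.18 − 1 = 0.3882.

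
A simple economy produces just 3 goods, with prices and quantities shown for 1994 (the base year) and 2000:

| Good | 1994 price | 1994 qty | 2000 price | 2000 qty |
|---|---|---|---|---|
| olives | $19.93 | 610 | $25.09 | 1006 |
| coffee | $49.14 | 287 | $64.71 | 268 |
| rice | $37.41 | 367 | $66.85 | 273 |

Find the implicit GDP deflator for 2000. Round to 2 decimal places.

140.06

Nominal GDP 2000 = 25.09·1006 + 64.71·268 + 66.85·273 = 60832.87.
Real GDP 2000 (at 1994 prices) = 19.93·1006 + 49.14·268 + 37.41·273 = 43432.03.
Deflator = Nominal/Real × 100 = 60832.87/43432.03 × 100 = 140.065.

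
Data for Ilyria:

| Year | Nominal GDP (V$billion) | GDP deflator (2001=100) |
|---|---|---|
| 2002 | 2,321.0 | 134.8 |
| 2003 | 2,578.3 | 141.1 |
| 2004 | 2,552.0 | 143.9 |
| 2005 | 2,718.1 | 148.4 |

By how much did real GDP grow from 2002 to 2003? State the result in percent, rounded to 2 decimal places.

6.13%

Real GDP 2002 = 2321.0/1.348 = 1721.81.
Real GDP 2003 = 2578.3/1.411 = 1827.29.
Change = 1827.29/1721.81 − 1 = 0.0613.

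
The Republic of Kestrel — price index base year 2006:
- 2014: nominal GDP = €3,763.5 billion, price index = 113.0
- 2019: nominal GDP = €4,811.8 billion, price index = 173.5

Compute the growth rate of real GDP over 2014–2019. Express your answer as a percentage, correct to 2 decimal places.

-16.73%

Real GDP 2014 = 3763.5 / 1.130 = 3330.53.
Real GDP 2019 = 4811.8 / 1.735 = 2773.37.
Real growth = 2773.37 / 3330.53 − 1 = -0.1673.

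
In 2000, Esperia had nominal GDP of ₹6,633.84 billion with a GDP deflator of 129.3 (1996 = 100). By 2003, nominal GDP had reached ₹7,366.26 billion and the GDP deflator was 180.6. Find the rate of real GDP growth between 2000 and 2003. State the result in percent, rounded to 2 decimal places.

Deflate each year: 2000 → 6633.84/1.293 = 5130.58; 2003 → 7366.26/1.806 = 4078.77.
So real GDP changed by 4078.77/5130.58 − 1 = -0.2050, i.e. -20.50%.

-20.50%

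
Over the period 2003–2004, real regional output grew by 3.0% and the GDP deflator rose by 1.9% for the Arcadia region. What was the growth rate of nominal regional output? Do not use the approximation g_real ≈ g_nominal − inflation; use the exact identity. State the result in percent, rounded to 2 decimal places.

4.96%

(1 + g_nom) = (1 + g_real)(1 + π) = 1.0300 × 1.0190 = 1.04957.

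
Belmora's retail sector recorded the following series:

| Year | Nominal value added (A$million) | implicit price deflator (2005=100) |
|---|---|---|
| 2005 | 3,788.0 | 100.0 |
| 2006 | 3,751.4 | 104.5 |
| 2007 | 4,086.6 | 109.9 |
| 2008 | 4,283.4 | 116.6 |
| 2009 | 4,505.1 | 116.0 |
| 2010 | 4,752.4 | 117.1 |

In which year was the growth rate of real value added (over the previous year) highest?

2006: real = 3751.4/1.045 = 3589.86; growth vs 2005 (3788.00) = -5.23%.
2007: real = 4086.6/1.099 = 3718.47; growth vs 2006 (3589.86) = 3.58%.
2008: real = 4283.4/1.166 = 3673.58; growth vs 2007 (3718.47) = -1.21%.
2009: real = 4505.1/1.160 = 3883.71; growth vs 2008 (3673.58) = 5.72%.
2010: real = 4752.4/1.171 = 4058.41; growth vs 2009 (3883.71) = 4.50%.

2009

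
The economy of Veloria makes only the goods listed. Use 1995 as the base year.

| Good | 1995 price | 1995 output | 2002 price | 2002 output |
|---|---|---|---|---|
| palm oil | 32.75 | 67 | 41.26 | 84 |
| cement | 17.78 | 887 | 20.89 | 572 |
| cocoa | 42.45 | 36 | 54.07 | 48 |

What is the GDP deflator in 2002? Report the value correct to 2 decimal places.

120.40

Nominal GDP 2002 = 41.26·84 + 20.89·572 + 54.07·48 = 18010.28.
Real GDP 2002 (at 1995 prices) = 32.75·84 + 17.78·572 + 42.45·48 = 14958.76.
Deflator = Nominal/Real × 100 = 18010.28/14958.76 × 100 = 120.400.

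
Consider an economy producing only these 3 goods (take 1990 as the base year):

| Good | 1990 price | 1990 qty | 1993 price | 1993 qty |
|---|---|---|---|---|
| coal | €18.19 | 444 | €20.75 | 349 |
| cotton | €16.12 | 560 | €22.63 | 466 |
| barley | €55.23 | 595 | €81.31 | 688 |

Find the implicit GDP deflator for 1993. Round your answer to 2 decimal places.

Nominal GDP 1993 = 20.75·349 + 22.63·466 + 81.31·688 = 73728.61.
Real GDP 1993 (at 1990 prices) = 18.19·349 + 16.12·466 + 55.23·688 = 51858.47.
Deflator = Nominal/Real × 100 = 73728.61/51858.47 × 100 = 142.173.

142.17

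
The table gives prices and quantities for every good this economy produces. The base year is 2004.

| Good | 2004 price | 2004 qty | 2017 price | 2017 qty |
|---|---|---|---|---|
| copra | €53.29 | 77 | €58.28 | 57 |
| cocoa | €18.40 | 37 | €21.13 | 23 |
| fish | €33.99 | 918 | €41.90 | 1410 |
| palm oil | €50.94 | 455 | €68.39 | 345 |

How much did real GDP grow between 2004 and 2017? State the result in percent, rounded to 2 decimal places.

Real GDP 2004 = Nominal GDP 2004 = 53.29·77 + 18.40·37 + 33.99·918 + 50.94·455 = 59164.65.
Real GDP 2017 (at 2004 prices) = 53.29·57 + 18.40·23 + 33.99·1410 + 50.94·345 = 68960.93.
Real growth = 68960.93/59164.65 − 1 = 0.1656.

16.56%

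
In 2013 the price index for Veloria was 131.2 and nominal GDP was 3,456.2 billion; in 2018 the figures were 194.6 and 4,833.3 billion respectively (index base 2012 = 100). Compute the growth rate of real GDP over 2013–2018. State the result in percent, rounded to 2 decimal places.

Deflate each year: 2013 → 3456.2/1.312 = 2634.30; 2018 → 4833.3/1.946 = 2483.71.
So real GDP changed by 2483.71/2634.30 − 1 = -0.0572, i.e. -5.72%.

-5.72%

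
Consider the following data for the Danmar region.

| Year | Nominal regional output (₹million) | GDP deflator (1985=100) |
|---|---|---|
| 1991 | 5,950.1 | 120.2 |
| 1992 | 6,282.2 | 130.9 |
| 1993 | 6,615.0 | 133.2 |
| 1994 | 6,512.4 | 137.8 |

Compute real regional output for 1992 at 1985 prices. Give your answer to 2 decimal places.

Real regional output 1992 = 6282.2 / 1.309 = 4799.24.

₹4,799.24 million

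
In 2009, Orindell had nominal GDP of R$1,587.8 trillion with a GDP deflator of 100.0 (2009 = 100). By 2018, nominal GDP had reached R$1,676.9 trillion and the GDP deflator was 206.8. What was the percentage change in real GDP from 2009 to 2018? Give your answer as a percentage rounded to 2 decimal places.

-48.93%

Real GDP 2009 = 1587.8 / 1.000 = 1587.80.
Real GDP 2018 = 1676.9 / 2.068 = 810.88.
Real growth = 810.88 / 1587.80 − 1 = -0.4893.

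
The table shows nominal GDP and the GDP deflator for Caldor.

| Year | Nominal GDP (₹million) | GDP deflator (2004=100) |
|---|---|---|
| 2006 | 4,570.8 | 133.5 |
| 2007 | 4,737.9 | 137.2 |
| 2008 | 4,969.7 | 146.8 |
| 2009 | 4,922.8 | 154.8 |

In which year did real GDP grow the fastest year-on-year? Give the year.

2007

2007: real = 4737.9/1.372 = 3453.28; growth vs 2006 (3423.82) = 0.86%.
2008: real = 4969.7/1.468 = 3385.35; growth vs 2007 (3453.28) = -1.97%.
2009: real = 4922.8/1.548 = 3180.10; growth vs 2008 (3385.35) = -6.06%.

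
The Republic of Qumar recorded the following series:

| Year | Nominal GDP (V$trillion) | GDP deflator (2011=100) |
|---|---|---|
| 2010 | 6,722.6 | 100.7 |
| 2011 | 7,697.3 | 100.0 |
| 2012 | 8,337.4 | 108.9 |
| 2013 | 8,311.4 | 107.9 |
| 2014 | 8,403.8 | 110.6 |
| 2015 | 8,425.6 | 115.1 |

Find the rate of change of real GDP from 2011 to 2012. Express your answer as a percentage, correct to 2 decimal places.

-0.54%

Real GDP 2011 = 7697.3/1.000 = 7697.30.
Real GDP 2012 = 8337.4/1.089 = 7656.01.
Change = 7656.01/7697.30 − 1 = -0.0054.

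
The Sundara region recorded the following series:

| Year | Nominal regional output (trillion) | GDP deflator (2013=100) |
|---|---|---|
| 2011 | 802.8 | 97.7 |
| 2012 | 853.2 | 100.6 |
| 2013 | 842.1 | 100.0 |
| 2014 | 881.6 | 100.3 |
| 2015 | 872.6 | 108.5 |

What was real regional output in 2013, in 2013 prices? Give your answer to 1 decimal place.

842.1 trillion

Real regional output 2013 = 842.1 / 1.000 = 842.10.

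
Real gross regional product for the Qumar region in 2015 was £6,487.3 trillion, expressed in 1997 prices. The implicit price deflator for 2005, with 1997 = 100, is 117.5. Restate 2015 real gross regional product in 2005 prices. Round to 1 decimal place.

£7,622.6 trillion

Real gross regional product in 2005 prices = Real gross regional product in 1997 prices × (P_2005/P_1997) = 6487.3 × 1.175 = 7622.58.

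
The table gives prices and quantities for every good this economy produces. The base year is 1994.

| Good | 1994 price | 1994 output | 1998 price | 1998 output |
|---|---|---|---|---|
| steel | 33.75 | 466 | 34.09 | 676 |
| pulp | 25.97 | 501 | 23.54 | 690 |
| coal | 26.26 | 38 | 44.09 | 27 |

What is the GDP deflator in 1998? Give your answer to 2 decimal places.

Nominal GDP 1998 = 34.09·676 + 23.54·690 + 44.09·27 = 40477.87.
Real GDP 1998 (at 1994 prices) = 33.75·676 + 25.97·690 + 26.26·27 = 41443.32.
Deflator = Nominal/Real × 100 = 40477.87/41443.32 × 100 = 97.670.

97.67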